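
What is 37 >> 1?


0b100101 >> 1 = 0b10010 = 18

18


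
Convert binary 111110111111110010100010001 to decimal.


111110111111110010100010001 in decimal = 132113681

132113681


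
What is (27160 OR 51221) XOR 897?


Step 1: 27160 | 51221 = 59933
Step 2: 59933 ^ 897 = 59804

59804


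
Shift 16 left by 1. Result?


0b10000 << 1 = 0b100000 = 32

32


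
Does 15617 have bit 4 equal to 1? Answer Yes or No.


0b11110100000001, bit 4 = 0. No

No


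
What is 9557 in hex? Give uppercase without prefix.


9557 = 2555 hex

2555


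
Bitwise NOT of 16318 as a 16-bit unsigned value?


~0b11111110111110 = 0b1100000001000001 = 49217 (16-bit unsigned)

49217


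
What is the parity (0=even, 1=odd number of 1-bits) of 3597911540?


0b11010110011100111100010111110100 has 19 ones => parity 1

1


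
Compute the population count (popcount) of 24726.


0b110000010010110 has 6 set bits

6


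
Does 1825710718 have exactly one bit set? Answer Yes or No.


0b1101100110100100010001001111110. Multiple bits set => No

No


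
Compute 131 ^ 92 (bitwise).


0b10000011 ^ 0b1011100 = 0b11011111 = 223

223


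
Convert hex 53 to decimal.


53 hex = 83 decimal

83


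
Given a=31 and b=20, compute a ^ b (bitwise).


31 ^ 20 = 11

11


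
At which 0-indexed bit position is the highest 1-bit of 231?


0b11100111. Highest set bit at position 7

7


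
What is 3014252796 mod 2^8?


3014252796 & 255 = 252

252


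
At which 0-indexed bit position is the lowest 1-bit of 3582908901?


0b11010101100011101101100111100101. Lowest set bit at position 0

0


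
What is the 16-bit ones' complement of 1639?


1639 ^ 65535 = 63896

63896


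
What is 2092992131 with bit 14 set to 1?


2092992131 | (1 << 14) = 2092992131 | 16384 = 2093008515

2093008515


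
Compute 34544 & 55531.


0b1000011011110000 & 0b1101100011101011 = 0b1000000011100000 = 32992

32992


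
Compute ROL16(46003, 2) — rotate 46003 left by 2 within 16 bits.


Rotate 0b1011001110110011 left by 2 (16-bit) = 0b1100111011001110 = 52942

52942


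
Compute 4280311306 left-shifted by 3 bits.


0b11111111001000000101111000001010 << 3 = 0b11111111001000000101111000001010000 = 34242490448

34242490448


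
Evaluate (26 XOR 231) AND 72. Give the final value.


Step 1: 26 ^ 231 = 253
Step 2: 253 & 72 = 72

72


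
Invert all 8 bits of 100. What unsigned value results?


100 ^ 255 = 155

155


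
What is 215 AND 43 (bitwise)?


0b11010111 & 0b101011 = 0b11 = 3

3


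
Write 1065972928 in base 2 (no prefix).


1065972928 = 111111100010010111010011000000 in binary

111111100010010111010011000000


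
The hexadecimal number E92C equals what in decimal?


E92C hex = 59692 decimal

59692


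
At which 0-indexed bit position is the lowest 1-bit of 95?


0b1011111. Lowest set bit at position 0

0


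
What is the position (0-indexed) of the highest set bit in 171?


0b10101011. Highest set bit at position 7

7


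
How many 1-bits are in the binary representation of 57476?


0b1110000010000100 has 5 set bits

5


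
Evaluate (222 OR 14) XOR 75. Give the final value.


Step 1: 222 | 14 = 222
Step 2: 222 ^ 75 = 149

149


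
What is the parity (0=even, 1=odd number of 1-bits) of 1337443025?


0b1001111101101111100001011010001 has 18 ones => parity 0

0


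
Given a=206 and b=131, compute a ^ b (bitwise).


206 ^ 131 = 77

77


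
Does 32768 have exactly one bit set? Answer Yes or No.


0b1000000000000000. Only one bit set => Yes

Yes


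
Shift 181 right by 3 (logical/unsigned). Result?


0b10110101 >> 3 = 0b10110 = 22

22


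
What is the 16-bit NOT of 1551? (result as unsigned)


~0b11000001111 = 0b1111100111110000 = 63984 (16-bit unsigned)

63984


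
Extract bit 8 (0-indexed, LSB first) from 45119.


0b1011000000111111, position 8 = 0

0


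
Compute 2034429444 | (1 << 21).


2034429444 | (1 << 21) = 2034429444 | 2097152 = 2036526596

2036526596


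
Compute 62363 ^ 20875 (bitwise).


0b1111001110011011 ^ 0b101000110001011 = 0b1010001000010000 = 41488

41488


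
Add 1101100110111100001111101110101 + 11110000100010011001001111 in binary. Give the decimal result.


1101100110111100001111101110101 + 11110000100010011001001111 = 1110000101000000100010111000100 = 1889551812

1889551812


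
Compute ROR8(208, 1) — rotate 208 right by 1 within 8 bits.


Rotate 0b11010000 right by 1 (8-bit) = 0b1101000 = 104

104


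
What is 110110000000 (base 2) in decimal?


110110000000 in decimal = 3456

3456


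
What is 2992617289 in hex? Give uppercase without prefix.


2992617289 = B25FB749 hex

B25FB749


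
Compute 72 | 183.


0b1001000 | 0b10110111 = 0b11111111 = 255

255


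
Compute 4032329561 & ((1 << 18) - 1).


4032329561 & 262143 = 30553

30553


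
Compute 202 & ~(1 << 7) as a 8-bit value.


202 & ~(1 << 7) = 74

74


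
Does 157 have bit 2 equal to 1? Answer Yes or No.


0b10011101, bit 2 = 1. Yes

Yes


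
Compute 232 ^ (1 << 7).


232 ^ (1 << 7) = 232 ^ 128 = 104

104


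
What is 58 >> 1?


0b111010 >> 1 = 0b11101 = 29

29


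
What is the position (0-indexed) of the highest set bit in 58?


0b111010. Highest set bit at position 5

5


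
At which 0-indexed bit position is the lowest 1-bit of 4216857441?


0b11111011010110000010001101100001. Lowest set bit at position 0

0


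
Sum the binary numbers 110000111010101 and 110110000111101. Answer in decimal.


110000111010101 + 110110000111101 = 1100111000010010 = 52754

52754


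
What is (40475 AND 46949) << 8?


Step 1: 40475 & 46949 = 38401
Step 2: 38401 << 8 = 9830656

9830656


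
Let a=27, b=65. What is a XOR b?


27 ^ 65 = 90

90


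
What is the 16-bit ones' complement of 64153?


64153 ^ 65535 = 1382

1382


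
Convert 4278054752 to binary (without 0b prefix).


4278054752 = 11111110111111011110111101100000 in binary

11111110111111011110111101100000


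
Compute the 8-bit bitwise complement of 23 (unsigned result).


~0b10111 = 0b11101000 = 232 (8-bit unsigned)

232


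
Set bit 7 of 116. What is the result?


116 | (1 << 7) = 116 | 128 = 244

244


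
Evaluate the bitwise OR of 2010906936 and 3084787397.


0b1110111110111000000000100111000 | 0b10110111110111100001111011000101 = 0b11110111110111100001111111111101 = 4158529533

4158529533


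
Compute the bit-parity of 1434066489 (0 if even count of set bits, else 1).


0b1010101011110100001111000111001 has 17 ones => parity 1

1


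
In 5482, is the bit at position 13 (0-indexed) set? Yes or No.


0b1010101101010, bit 13 = 0. No

No


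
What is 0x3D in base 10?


3D hex = 61 decimal

61


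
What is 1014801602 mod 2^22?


1014801602 & 4194303 = 3974338

3974338


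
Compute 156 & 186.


0b10011100 & 0b10111010 = 0b10011000 = 152

152


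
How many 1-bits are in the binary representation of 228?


0b11100100 has 4 set bits

4


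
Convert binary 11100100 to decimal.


11100100 in decimal = 228

228


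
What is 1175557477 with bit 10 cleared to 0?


1175557477 & ~(1 << 10) = 1175556453

1175556453


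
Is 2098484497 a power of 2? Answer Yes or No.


0b1111101000101000101010100010001. Multiple bits set => No

No


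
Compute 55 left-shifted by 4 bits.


0b110111 << 4 = 0b1101110000 = 880

880


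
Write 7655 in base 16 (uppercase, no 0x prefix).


7655 = 1DE7 hex

1DE7


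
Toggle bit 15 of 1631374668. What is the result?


1631374668 ^ (1 << 15) = 1631374668 ^ 32768 = 1631341900

1631341900


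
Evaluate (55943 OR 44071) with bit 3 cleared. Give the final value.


Step 1: 55943 | 44071 = 65191
Step 2: 65191 & ~(1 << 3) = 65191

65191


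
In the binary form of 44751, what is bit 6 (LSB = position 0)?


0b1010111011001111, position 6 = 1

1


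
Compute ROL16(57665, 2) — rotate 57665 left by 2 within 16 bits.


Rotate 0b1110000101000001 left by 2 (16-bit) = 0b1000010100000111 = 34055

34055


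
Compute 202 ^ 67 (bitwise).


0b11001010 ^ 0b1000011 = 0b10001001 = 137

137


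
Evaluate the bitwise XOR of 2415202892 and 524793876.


0b10001111111101010001001001001100 ^ 0b11111010001111011100000010100 = 0b10010000101100101010101001011000 = 2427628120

2427628120


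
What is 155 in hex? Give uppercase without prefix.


155 = 9B hex

9B


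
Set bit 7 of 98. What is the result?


98 | (1 << 7) = 98 | 128 = 226

226


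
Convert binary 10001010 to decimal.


10001010 in decimal = 138

138


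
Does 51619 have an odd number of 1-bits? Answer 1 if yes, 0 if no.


0b1100100110100011 has 8 ones => parity 0

0


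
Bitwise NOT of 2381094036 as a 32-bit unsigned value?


~0b10001101111011001001110010010100 = 0b1110010000100110110001101101011 = 1913873259 (32-bit unsigned)

1913873259


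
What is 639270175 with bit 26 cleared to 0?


639270175 & ~(1 << 26) = 572161311

572161311


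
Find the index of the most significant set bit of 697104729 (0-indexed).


0b101001100011001111100101011001. Highest set bit at position 29

29


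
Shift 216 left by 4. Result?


0b11011000 << 4 = 0b110110000000 = 3456

3456


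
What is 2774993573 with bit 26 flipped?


2774993573 ^ (1 << 26) = 2774993573 ^ 67108864 = 2707884709

2707884709


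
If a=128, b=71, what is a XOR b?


128 ^ 71 = 199

199


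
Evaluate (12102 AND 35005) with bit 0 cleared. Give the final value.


Step 1: 12102 & 35005 = 2052
Step 2: 2052 & ~(1 << 0) = 2052

2052


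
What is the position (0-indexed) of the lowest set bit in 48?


0b110000. Lowest set bit at position 4

4


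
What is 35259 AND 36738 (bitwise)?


0b1000100110111011 & 0b1000111110000010 = 0b1000100110000010 = 35202

35202


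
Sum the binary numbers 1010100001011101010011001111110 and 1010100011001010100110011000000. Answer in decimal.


1010100001011101010011001111110 + 1010100011001010100110011000000 = 10101000100100111111001100111110 = 2828268350

2828268350


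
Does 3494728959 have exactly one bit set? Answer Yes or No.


0b11010000010011010101010011111111. Multiple bits set => No

No


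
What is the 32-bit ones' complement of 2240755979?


2240755979 ^ 4294967295 = 2054211316

2054211316


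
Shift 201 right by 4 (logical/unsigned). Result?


0b11001001 >> 4 = 0b1100 = 12

12


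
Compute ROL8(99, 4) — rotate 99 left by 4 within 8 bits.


Rotate 0b1100011 left by 4 (8-bit) = 0b110110 = 54

54


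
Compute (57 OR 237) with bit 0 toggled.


Step 1: 57 | 237 = 253
Step 2: 253 ^ (1 << 0) = 253 ^ 1 = 252

252


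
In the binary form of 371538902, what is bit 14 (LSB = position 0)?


0b10110001001010011101111010110, position 14 = 0

0


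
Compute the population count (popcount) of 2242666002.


0b10000101101011000101111000010010 has 14 set bits

14


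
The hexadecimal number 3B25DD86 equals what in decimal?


3B25DD86 hex = 992337286 decimal

992337286


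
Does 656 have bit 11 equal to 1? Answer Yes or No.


0b1010010000, bit 11 = 0. No

No


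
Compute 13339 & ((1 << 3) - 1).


13339 & 7 = 3

3


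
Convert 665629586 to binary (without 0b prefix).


665629586 = 100111101011001011001110010010 in binary

100111101011001011001110010010


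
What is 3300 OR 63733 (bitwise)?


0b110011100100 | 0b1111100011110101 = 0b1111110011110101 = 64757

64757


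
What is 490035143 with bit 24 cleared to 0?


490035143 & ~(1 << 24) = 473257927

473257927


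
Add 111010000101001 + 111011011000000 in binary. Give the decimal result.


111010000101001 + 111011011000000 = 1110101011101001 = 60137

60137


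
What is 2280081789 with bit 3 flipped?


2280081789 ^ (1 << 3) = 2280081789 ^ 8 = 2280081781

2280081781


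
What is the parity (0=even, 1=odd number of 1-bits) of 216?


0b11011000 has 4 ones => parity 0

0


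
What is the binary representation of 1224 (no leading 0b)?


1224 = 10011001000 in binary

10011001000


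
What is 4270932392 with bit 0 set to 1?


4270932392 | (1 << 0) = 4270932392 | 1 = 4270932393

4270932393


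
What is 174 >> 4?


0b10101110 >> 4 = 0b1010 = 10

10


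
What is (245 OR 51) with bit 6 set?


Step 1: 245 | 51 = 247
Step 2: 247 | (1 << 6) = 247 | 64 = 247

247


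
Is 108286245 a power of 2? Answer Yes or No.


0b110011101000101000100100101. Multiple bits set => No

No


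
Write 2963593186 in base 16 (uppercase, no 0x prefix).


2963593186 = B0A4D7E2 hex

B0A4D7E2


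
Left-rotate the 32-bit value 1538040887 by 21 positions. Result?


Rotate 0b1011011101011001010010000110111 left by 21 (32-bit) = 0b10000110111010110111010110010100 = 2263578004

2263578004


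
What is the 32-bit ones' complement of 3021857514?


3021857514 ^ 4294967295 = 1273109781

1273109781


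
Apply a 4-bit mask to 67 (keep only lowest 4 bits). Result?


67 & 15 = 3

3


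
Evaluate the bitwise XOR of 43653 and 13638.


0b1010101010000101 ^ 0b11010101000110 = 0b1001111111000011 = 40899

40899


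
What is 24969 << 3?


0b110000110001001 << 3 = 0b110000110001001000 = 199752

199752


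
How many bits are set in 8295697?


0b11111101001010100010001 has 12 set bits

12


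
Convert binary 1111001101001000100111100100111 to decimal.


1111001101001000100111100100111 in decimal = 2040811303

2040811303


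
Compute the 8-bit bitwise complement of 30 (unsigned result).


~0b11110 = 0b11100001 = 225 (8-bit unsigned)

225


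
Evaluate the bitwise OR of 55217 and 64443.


0b1101011110110001 | 0b1111101110111011 = 0b1111111110111011 = 65467

65467


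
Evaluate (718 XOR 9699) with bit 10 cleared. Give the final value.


Step 1: 718 ^ 9699 = 10029
Step 2: 10029 & ~(1 << 10) = 9005

9005


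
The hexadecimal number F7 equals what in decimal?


F7 hex = 247 decimal

247


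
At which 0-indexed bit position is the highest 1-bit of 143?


0b10001111. Highest set bit at position 7

7


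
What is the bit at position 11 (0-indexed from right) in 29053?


0b111000101111101, position 11 = 0

0


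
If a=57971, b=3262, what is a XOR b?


57971 ^ 3262 = 61133

61133


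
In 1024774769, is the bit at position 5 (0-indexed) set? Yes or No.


0b111101000101001101001001110001, bit 5 = 1. Yes

Yes


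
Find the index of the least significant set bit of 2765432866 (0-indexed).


0b10100100110101010010100000100010. Lowest set bit at position 1

1


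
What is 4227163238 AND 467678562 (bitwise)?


0b11111011111101010110010001100110 & 0b11011111000000011010101100010 = 0b11011111000000010010001100010 = 467674210

467674210


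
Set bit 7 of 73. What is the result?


73 | (1 << 7) = 73 | 128 = 201

201


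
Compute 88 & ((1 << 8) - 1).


88 & 255 = 88

88


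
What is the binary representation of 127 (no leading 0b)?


127 = 1111111 in binary

1111111


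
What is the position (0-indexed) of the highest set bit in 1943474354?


0b1110011110101110001000010110010. Highest set bit at position 30

30


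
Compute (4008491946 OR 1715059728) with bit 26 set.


Step 1: 4008491946 | 1715059728 = 4009607098
Step 2: 4009607098 | (1 << 26) = 4009607098 | 67108864 = 4009607098

4009607098


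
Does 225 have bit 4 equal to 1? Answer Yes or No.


0b11100001, bit 4 = 0. No

No


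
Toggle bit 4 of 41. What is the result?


41 ^ (1 << 4) = 41 ^ 16 = 57

57


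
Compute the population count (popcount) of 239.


0b11101111 has 7 set bits

7


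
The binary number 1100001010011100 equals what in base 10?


1100001010011100 in decimal = 49820

49820


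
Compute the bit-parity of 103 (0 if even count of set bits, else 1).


0b1100111 has 5 ones => parity 1

1


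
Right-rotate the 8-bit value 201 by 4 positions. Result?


Rotate 0b11001001 right by 4 (8-bit) = 0b10011100 = 156

156


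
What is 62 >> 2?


0b111110 >> 2 = 0b1111 = 15

15


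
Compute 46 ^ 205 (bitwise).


0b101110 ^ 0b11001101 = 0b11100011 = 227

227


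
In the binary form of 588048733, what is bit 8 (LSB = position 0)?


0b100011000011001110100101011101, position 8 = 1

1


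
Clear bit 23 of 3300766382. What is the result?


3300766382 & ~(1 << 23) = 3292377774

3292377774


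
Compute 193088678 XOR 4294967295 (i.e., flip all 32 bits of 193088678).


193088678 ^ 4294967295 = 4101878617

4101878617


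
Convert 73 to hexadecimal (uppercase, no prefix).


73 = 49 hex

49


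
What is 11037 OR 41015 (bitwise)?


0b10101100011101 | 0b1010000000110111 = 0b1010101100111111 = 43839

43839


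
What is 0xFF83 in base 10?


FF83 hex = 65411 decimal

65411


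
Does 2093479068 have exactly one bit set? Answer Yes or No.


0b1111100110001111111010010011100. Multiple bits set => No

No


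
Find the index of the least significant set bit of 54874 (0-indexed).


0b1101011001011010. Lowest set bit at position 1

1


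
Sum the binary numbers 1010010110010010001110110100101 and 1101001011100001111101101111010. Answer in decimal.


1010010110010010001110110100101 + 1101001011100001111101101111010 = 10111100001110100001100100011111 = 3157924127

3157924127


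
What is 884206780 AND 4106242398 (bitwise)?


0b110100101100111110110010111100 & 0b11110100110000000100100101011110 = 0b110100100000000100100000011100 = 880822300

880822300


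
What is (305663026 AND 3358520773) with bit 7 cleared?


Step 1: 305663026 & 3358520773 = 2622464
Step 2: 2622464 & ~(1 << 7) = 2622464

2622464


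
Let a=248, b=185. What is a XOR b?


248 ^ 185 = 65

65


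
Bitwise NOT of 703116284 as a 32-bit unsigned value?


~0b101001111010001011001111111100 = 0b11010110000101110100110000000011 = 3591851011 (32-bit unsigned)

3591851011


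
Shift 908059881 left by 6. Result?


0b110110000111111110010011101001 << 6 = 0b110110000111111110010011101001000000 = 58115832384

58115832384


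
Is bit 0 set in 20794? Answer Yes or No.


0b101000100111010, bit 0 = 0. No

No


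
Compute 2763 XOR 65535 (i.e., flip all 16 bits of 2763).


2763 ^ 65535 = 62772

62772


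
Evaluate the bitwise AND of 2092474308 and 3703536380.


0b1111100101110001001111111000100 & 0b11011100101111110111101011111100 = 0b1011100101110000001101011000100 = 1555569348

1555569348


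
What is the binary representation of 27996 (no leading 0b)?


27996 = 110110101011100 in binary

110110101011100


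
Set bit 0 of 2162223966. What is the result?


2162223966 | (1 << 0) = 2162223966 | 1 = 2162223967

2162223967


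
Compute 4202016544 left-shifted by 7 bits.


0b11111010011101011010111100100000 << 7 = 0b111110100111010110101111001000000000000 = 537858117632

537858117632


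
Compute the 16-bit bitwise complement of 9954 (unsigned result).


~0b10011011100010 = 0b1101100100011101 = 55581 (16-bit unsigned)

55581


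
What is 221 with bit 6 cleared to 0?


221 & ~(1 << 6) = 157

157


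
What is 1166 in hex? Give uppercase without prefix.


1166 = 48E hex

48E


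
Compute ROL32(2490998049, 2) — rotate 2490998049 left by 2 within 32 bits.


Rotate 0b10010100011110011001110100100001 left by 2 (32-bit) = 0b1010001111001100111010010000110 = 1374057606

1374057606


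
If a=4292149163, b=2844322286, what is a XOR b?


4292149163 ^ 2844322286 = 1448875589

1448875589


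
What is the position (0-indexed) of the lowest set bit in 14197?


0b11011101110101. Lowest set bit at position 0

0


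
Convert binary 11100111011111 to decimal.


11100111011111 in decimal = 14815

14815


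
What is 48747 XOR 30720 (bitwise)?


0b1011111001101011 ^ 0b111100000000000 = 0b1100011001101011 = 50795

50795


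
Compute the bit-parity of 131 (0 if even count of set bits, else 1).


0b10000011 has 3 ones => parity 1

1


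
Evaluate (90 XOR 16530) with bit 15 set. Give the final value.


Step 1: 90 ^ 16530 = 16584
Step 2: 16584 | (1 << 15) = 16584 | 32768 = 49352

49352


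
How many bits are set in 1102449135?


0b1000001101101100000100111101111 has 16 set bits

16


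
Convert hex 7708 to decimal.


7708 hex = 30472 decimal

30472


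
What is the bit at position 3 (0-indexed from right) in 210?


0b11010010, position 3 = 0

0


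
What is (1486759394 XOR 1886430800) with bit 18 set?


Step 1: 1486759394 ^ 1886430800 = 686719922
Step 2: 686719922 | (1 << 18) = 686719922 | 262144 = 686719922

686719922


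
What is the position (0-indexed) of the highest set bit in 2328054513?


0b10001010110000110100101011110001. Highest set bit at position 31

31


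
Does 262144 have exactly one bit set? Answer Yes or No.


0b1000000000000000000. Only one bit set => Yes

Yes


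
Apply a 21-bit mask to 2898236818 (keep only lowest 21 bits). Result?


2898236818 & 2097151 = 2069906

2069906


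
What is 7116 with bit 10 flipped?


7116 ^ (1 << 10) = 7116 ^ 1024 = 8140

8140


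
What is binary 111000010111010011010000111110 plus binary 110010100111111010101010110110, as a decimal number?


111000010111010011010000111110 + 110010100111111010101010110110 = 1101010111111001101111011110100 = 1794957044

1794957044


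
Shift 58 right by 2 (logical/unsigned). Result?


0b111010 >> 2 = 0b1110 = 14

14


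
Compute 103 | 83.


0b1100111 | 0b1010011 = 0b1110111 = 119

119


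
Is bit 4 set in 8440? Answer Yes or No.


0b10000011111000, bit 4 = 1. Yes

Yes


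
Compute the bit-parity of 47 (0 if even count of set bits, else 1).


0b101111 has 5 ones => parity 1

1


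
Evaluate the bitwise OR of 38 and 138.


0b100110 | 0b10001010 = 0b10101110 = 174

174


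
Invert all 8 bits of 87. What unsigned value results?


87 ^ 255 = 168

168


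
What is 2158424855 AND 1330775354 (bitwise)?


0b10000000101001101111001100010111 & 0b1001111010100100000010100111010 = 0b100000000100010010 = 131346

131346


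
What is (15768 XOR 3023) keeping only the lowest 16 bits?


Step 1: 15768 ^ 3023 = 13911
Step 2: 13911 & 65535 = 13911

13911


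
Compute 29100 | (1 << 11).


29100 | (1 << 11) = 29100 | 2048 = 31148

31148


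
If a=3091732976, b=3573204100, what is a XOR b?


3091732976 ^ 3573204100 = 1823661428

1823661428


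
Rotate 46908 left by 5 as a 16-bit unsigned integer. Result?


Rotate 0b1011011100111100 left by 5 (16-bit) = 0b1110011110010110 = 59286

59286


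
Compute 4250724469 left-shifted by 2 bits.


0b11111101010111001110100001110101 << 2 = 0b1111110101011100111010000111010100 = 17002897876

17002897876


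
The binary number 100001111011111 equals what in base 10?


100001111011111 in decimal = 17375

17375


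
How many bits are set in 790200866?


0b101111000110011000001000100010 has 12 set bits

12


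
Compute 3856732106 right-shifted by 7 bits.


0b11100101111000010000111111001010 >> 7 = 0b1110010111100001000011111 = 30130719

30130719


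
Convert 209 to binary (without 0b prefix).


209 = 11010001 in binary

11010001


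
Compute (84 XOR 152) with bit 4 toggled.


Step 1: 84 ^ 152 = 204
Step 2: 204 ^ (1 << 4) = 204 ^ 16 = 220

220


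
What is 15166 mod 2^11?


15166 & 2047 = 830

830


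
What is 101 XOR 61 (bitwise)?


0b1100101 ^ 0b111101 = 0b1011000 = 88

88


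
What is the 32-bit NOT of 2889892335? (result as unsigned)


~0b10101100010000000100000111101111 = 0b1010011101111111011111000010000 = 1405074960 (32-bit unsigned)

1405074960


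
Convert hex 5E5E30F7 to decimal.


5E5E30F7 hex = 1583231223 decimal

1583231223


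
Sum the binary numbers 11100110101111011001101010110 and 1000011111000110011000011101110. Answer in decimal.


11100110101111011001101010110 + 1000011111000110011000011101110 = 1100000101110101110010001000100 = 1622860868

1622860868


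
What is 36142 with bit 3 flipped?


36142 ^ (1 << 3) = 36142 ^ 8 = 36134

36134


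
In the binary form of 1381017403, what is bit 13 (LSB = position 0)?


0b1010010010100001010011100111011, position 13 = 1

1


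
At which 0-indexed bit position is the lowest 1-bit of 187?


0b10111011. Lowest set bit at position 0

0


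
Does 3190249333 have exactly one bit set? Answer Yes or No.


0b10111110001001110101011101110101. Multiple bits set => No

No


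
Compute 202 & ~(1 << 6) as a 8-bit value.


202 & ~(1 << 6) = 138

138


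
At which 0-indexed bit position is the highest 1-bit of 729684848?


0b101011011111100001101101110000. Highest set bit at position 29

29


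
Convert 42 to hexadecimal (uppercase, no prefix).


42 = 2A hex

2A


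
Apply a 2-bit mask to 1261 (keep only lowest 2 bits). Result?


1261 & 3 = 1

1


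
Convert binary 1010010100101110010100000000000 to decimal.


1010010100101110010100000000000 in decimal = 1385637888

1385637888


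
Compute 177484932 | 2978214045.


0b1010100101000011010010000100 | 0b10110001100000111111000010011101 = 0b10111011100101111111010010011101 = 3147297949

3147297949


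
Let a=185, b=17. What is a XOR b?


185 ^ 17 = 168

168


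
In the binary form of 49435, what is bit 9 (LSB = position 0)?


0b1100000100011011, position 9 = 0

0


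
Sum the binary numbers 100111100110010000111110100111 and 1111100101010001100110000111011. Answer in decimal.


100111100110010000111110100111 + 1111100101010001100110000111011 = 10100100010000011101101111100010 = 2755779554

2755779554


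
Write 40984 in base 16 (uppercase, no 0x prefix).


40984 = A018 hex

A018


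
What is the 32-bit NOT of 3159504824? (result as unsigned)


~0b10111100010100100011011110111000 = 0b1000011101011011100100001000111 = 1135462471 (32-bit unsigned)

1135462471


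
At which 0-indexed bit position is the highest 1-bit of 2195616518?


0b10000010110111100111001100000110. Highest set bit at position 31

31


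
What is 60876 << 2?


0b1110110111001100 << 2 = 0b111011011100110000 = 243504

243504


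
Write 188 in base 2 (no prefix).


188 = 10111100 in binary

10111100


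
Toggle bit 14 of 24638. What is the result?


24638 ^ (1 << 14) = 24638 ^ 16384 = 8254

8254


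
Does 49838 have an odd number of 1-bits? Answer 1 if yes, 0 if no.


0b1100001010101110 has 8 ones => parity 0

0


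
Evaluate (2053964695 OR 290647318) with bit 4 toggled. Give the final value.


Step 1: 2053964695 | 290647318 = 2071981975
Step 2: 2071981975 ^ (1 << 4) = 2071981975 ^ 16 = 2071981959

2071981959


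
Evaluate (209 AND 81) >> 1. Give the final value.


Step 1: 209 & 81 = 81
Step 2: 81 >> 1 = 40

40


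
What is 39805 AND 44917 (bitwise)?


0b1001101101111101 & 0b1010111101110101 = 0b1000101101110101 = 35701

35701


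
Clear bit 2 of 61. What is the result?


61 & ~(1 << 2) = 57

57


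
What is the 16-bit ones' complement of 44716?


44716 ^ 65535 = 20819

20819


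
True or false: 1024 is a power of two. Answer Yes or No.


0b10000000000. Only one bit set => Yes

Yes


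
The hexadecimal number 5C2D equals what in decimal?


5C2D hex = 23597 decimal

23597


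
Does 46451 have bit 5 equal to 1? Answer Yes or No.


0b1011010101110011, bit 5 = 1. Yes

Yes


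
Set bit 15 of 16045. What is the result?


16045 | (1 << 15) = 16045 | 32768 = 48813

48813


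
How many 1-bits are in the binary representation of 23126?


0b101101001010110 has 8 set bits

8


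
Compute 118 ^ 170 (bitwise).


0b1110110 ^ 0b10101010 = 0b11011100 = 220

220


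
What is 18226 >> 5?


0b100011100110010 >> 5 = 0b1000111001 = 569

569


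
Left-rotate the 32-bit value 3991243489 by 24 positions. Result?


Rotate 0b11101101111001011000101011100001 left by 24 (32-bit) = 0b11100001111011011110010110001010 = 3790464394

3790464394


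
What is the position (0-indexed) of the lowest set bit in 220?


0b11011100. Lowest set bit at position 2

2


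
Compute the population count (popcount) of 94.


0b1011110 has 5 set bits

5


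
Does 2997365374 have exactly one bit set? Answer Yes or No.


0b10110010101010000010101001111110. Multiple bits set => No

No


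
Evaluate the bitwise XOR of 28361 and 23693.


0b110111011001001 ^ 0b101110010001101 = 0b11001001000100 = 12868

12868


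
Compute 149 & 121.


0b10010101 & 0b1111001 = 0b10001 = 17

17


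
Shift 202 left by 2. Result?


0b11001010 << 2 = 0b1100101000 = 808

808


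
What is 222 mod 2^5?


222 & 31 = 30

30


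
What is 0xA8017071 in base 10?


A8017071 hex = 2818666609 decimal

2818666609


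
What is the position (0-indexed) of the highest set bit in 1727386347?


0b1100110111101011101001011101011. Highest set bit at position 30

30


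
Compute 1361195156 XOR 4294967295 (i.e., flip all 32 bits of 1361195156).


1361195156 ^ 4294967295 = 2933772139

2933772139


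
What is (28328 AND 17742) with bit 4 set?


Step 1: 28328 & 17742 = 17416
Step 2: 17416 | (1 << 4) = 17416 | 16 = 17432

17432


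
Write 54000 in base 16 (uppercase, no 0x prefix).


54000 = D2F0 hex

D2F0


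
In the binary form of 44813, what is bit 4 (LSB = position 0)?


0b1010111100001101, position 4 = 0

0


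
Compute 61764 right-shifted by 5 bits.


0b1111000101000100 >> 5 = 0b11110001010 = 1930

1930


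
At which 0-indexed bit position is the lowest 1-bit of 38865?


0b1001011111010001. Lowest set bit at position 0

0


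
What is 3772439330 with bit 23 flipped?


3772439330 ^ (1 << 23) = 3772439330 ^ 8388608 = 3764050722

3764050722


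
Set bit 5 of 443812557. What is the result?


443812557 | (1 << 5) = 443812557 | 32 = 443812589

443812589


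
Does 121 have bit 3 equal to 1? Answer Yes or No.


0b1111001, bit 3 = 1. Yes

Yes


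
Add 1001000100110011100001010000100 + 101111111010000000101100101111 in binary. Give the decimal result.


1001000100110011100001010000100 + 101111111010000000101100101111 = 1111000100000011100110110110011 = 2021772723

2021772723


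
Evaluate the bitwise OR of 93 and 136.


0b1011101 | 0b10001000 = 0b11011101 = 221

221


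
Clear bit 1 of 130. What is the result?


130 & ~(1 << 1) = 128

128


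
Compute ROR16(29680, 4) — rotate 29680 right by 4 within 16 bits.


Rotate 0b111001111110000 right by 4 (16-bit) = 0b11100111111 = 1855

1855


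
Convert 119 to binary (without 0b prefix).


119 = 1110111 in binary

1110111


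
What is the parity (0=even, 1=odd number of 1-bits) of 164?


0b10100100 has 3 ones => parity 1

1


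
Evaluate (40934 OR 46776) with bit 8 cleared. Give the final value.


Step 1: 40934 | 46776 = 49150
Step 2: 49150 & ~(1 << 8) = 48894

48894


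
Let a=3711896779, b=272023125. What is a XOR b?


3711896779 ^ 272023125 = 3439964830

3439964830


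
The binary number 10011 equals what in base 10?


10011 in decimal = 19

19


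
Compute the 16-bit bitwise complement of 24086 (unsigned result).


~0b101111000010110 = 0b1010000111101001 = 41449 (16-bit unsigned)

41449


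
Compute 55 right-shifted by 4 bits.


0b110111 >> 4 = 0b11 = 3

3


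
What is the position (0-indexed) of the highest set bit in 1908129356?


0b1110001101110111011111001001100. Highest set bit at position 30

30


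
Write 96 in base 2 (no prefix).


96 = 1100000 in binary

1100000


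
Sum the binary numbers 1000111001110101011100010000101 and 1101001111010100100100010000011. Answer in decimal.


1000111001110101011100010000101 + 1101001111010100100100010000011 = 10110001001001010000000100001000 = 2971992328

2971992328


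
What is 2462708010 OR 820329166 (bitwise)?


0b10010010110010011111000100101010 | 0b110000111001010011101011001110 = 0b10110010111011011111101111101110 = 3001940974

3001940974


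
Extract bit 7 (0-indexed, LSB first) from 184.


0b10111000, position 7 = 1

1


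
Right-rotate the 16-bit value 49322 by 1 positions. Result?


Rotate 0b1100000010101010 right by 1 (16-bit) = 0b110000001010101 = 24661

24661


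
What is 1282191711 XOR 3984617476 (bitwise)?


0b1001100011011001011000101011111 ^ 0b11101101100000000111000000000100 = 0b10100001111011001100000101011011 = 2716647771

2716647771


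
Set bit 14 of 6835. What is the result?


6835 | (1 << 14) = 6835 | 16384 = 23219

23219


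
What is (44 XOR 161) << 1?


Step 1: 44 ^ 161 = 141
Step 2: 141 << 1 = 282

282


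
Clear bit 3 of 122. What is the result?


122 & ~(1 << 3) = 114

114


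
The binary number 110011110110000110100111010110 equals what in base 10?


110011110110000110100111010110 in decimal = 869820886

869820886


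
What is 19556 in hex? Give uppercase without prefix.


19556 = 4C64 hex

4C64


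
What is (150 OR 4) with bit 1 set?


Step 1: 150 | 4 = 150
Step 2: 150 | (1 << 1) = 150 | 2 = 150

150


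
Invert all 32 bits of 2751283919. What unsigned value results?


2751283919 ^ 4294967295 = 1543683376

1543683376


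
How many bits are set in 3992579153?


0b11101101111110011110110001010001 has 20 set bits

20


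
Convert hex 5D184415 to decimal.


5D184415 hex = 1561871381 decimal

1561871381


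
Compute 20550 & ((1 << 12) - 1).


20550 & 4095 = 70

70


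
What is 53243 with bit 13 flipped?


53243 ^ (1 << 13) = 53243 ^ 8192 = 61435

61435


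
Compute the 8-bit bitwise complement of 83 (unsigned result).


~0b1010011 = 0b10101100 = 172 (8-bit unsigned)

172


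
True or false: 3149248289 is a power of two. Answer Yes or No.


0b10111011101101011011011100100001. Multiple bits set => No

No


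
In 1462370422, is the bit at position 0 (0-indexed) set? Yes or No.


0b1010111001010100000000001110110, bit 0 = 0. No

No


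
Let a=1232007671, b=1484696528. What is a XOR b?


1232007671 ^ 1484696528 = 286284327

286284327


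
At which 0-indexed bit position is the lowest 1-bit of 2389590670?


0b10001110011011100100001010001110. Lowest set bit at position 1

1


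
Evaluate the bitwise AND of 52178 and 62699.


0b1100101111010010 & 0b1111010011101011 = 0b1100000011000010 = 49346

49346


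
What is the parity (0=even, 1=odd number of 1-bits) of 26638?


0b110100000001110 has 6 ones => parity 0

0


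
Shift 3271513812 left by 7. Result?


0b11000010111111110101011011010100 << 7 = 0b110000101111111101010110110101000000000 = 418753767936

418753767936


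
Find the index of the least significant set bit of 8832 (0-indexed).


0b10001010000000. Lowest set bit at position 7

7


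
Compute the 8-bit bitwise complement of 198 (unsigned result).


~0b11000110 = 0b111001 = 57 (8-bit unsigned)

57


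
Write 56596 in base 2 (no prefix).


56596 = 1101110100010100 in binary

1101110100010100


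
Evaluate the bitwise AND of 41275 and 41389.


0b1010000100111011 & 0b1010000110101101 = 0b1010000100101001 = 41257

41257


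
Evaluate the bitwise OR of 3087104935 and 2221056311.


0b10111000000000010111101110100111 | 0b10000100011000101010000100110111 = 0b10111100011000111111101110110111 = 3160669111

3160669111


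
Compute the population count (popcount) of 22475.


0b101011111001011 has 10 set bits

10


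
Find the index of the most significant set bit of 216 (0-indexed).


0b11011000. Highest set bit at position 7

7


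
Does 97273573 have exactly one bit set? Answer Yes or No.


0b101110011000100011011100101. Multiple bits set => No

No


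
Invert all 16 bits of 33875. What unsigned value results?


33875 ^ 65535 = 31660

31660


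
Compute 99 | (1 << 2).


99 | (1 << 2) = 99 | 4 = 103

103


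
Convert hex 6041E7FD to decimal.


6041E7FD hex = 1614931965 decimal

1614931965


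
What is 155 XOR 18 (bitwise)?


0b10011011 ^ 0b10010 = 0b10001001 = 137

137


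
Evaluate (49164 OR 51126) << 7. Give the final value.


Step 1: 49164 | 51126 = 51134
Step 2: 51134 << 7 = 6545152

6545152


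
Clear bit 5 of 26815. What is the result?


26815 & ~(1 << 5) = 26783

26783


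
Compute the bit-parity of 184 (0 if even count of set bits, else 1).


0b10111000 has 4 ones => parity 0

0


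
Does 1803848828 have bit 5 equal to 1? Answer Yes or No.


0b1101011100001001000110001111100, bit 5 = 1. Yes

Yes


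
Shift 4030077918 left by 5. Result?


0b11110000001101100001101111011110 << 5 = 0b1111000000110110000110111101111000000 = 128962493376

128962493376


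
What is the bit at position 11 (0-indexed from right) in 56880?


0b1101111000110000, position 11 = 1

1


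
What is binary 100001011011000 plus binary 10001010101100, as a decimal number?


100001011011000 + 10001010101100 = 110010110000100 = 25988

25988


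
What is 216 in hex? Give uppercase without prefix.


216 = D8 hex

D8


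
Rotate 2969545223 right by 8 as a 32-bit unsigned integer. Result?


Rotate 0b10110000111111111010101000000111 right by 8 (32-bit) = 0b111101100001111111110101010 = 129040298

129040298


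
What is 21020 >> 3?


0b101001000011100 >> 3 = 0b101001000011 = 2627

2627


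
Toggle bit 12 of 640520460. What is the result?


640520460 ^ (1 << 12) = 640520460 ^ 4096 = 640516364

640516364


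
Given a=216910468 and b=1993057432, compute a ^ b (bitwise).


216910468 ^ 1993057432 = 2049338908

2049338908


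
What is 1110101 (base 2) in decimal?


1110101 in decimal = 117

117


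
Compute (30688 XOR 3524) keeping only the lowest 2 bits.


Step 1: 30688 ^ 3524 = 31268
Step 2: 31268 & 3 = 0

0


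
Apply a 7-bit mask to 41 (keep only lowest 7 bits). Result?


41 & 127 = 41

41


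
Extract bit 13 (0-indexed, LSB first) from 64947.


0b1111110110110011, position 13 = 1

1


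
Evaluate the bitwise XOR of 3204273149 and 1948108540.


0b10111110111111010101001111111101 ^ 0b1110100000111011100011011111100 = 0b11001010111000001001010100000001 = 3403715841

3403715841


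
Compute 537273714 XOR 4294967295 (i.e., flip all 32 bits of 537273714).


537273714 ^ 4294967295 = 3757693581

3757693581


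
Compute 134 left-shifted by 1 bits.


0b10000110 << 1 = 0b100001100 = 268

268


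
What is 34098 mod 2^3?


34098 & 7 = 2

2


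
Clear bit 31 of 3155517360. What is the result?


3155517360 & ~(1 << 31) = 1008033712

1008033712


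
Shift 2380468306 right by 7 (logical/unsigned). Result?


0b10001101111000110001000001010010 >> 7 = 0b1000110111100011000100000 = 18597408

18597408


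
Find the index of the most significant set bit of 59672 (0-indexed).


0b1110100100011000. Highest set bit at position 15

15
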